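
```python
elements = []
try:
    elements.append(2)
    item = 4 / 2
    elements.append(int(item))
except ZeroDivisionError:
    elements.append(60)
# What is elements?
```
[2, 2]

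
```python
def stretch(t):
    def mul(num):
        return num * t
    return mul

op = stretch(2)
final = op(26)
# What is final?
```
52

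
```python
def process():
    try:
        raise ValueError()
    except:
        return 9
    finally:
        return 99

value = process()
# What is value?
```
99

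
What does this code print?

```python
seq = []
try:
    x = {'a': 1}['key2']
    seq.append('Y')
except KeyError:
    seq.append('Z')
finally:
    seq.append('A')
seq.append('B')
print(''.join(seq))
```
ZAB

finally always runs, even after exception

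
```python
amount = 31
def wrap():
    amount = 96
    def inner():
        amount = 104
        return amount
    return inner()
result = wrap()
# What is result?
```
104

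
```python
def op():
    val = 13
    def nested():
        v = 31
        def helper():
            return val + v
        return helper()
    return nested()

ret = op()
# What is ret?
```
44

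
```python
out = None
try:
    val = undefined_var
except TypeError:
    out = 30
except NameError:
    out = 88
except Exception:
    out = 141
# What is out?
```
88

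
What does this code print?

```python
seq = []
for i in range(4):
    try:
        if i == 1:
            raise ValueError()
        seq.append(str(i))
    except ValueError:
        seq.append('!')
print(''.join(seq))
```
0!23

Exception on i=1 caught, loop continues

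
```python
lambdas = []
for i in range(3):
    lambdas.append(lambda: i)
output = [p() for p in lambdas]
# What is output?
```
[2, 2, 2]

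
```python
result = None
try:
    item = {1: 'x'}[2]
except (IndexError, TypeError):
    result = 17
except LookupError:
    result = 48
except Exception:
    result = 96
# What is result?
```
48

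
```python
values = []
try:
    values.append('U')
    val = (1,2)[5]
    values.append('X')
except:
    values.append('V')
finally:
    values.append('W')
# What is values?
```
['U', 'V', 'W']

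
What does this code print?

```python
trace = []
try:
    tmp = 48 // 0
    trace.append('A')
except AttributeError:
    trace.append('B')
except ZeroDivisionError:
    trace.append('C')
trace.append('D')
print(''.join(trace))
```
CD

ZeroDivisionError is caught by its specific handler, not AttributeError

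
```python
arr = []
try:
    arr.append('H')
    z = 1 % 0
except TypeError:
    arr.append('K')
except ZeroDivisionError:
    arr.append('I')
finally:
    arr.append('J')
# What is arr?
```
['H', 'I', 'J']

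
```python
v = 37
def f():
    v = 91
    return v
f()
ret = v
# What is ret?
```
37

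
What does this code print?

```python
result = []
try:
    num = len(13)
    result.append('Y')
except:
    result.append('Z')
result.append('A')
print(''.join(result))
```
ZA

Exception raised in try, caught by bare except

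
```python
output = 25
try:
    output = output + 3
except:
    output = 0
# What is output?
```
28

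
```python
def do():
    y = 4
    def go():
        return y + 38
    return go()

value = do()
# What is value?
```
42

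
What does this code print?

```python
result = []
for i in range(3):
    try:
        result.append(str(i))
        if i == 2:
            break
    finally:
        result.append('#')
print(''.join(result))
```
0#1#2#

finally runs even when breaking out of loop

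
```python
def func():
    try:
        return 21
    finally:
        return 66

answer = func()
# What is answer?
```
66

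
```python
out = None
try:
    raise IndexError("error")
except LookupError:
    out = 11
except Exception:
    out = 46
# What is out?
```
11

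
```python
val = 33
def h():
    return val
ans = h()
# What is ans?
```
33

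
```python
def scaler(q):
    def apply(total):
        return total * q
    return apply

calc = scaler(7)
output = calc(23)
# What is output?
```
161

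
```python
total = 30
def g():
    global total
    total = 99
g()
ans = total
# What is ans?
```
99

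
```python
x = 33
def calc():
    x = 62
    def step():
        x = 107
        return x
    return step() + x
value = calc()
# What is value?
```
169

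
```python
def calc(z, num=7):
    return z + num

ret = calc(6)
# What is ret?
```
13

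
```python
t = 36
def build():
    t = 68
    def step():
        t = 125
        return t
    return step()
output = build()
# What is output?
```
125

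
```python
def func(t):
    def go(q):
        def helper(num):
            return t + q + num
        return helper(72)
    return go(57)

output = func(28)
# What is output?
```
157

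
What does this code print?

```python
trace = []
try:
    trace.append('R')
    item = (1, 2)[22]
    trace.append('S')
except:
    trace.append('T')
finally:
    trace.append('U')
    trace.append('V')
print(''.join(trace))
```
RTUV

Code before exception runs, then except, then all of finally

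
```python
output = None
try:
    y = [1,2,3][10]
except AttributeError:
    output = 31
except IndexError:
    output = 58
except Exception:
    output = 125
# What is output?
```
58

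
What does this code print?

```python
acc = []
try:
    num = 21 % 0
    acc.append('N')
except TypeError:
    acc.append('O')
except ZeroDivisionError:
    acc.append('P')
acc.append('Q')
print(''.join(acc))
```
PQ

ZeroDivisionError is caught by its specific handler, not TypeError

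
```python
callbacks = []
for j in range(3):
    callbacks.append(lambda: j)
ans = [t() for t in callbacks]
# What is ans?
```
[2, 2, 2]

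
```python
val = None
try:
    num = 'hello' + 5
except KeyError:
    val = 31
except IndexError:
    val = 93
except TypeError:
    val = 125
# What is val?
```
125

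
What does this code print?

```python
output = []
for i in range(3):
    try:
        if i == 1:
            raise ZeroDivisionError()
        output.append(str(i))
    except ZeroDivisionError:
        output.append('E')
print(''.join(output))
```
0E2

Exception on i=1 caught, loop continues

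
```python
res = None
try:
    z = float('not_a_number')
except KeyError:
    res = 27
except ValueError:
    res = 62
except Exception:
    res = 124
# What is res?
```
62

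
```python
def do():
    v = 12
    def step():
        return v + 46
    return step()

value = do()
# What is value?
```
58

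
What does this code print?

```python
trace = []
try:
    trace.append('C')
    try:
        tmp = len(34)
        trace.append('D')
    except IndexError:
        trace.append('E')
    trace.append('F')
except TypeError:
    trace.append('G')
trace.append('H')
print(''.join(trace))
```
CGH

Inner handler doesn't match, propagates to outer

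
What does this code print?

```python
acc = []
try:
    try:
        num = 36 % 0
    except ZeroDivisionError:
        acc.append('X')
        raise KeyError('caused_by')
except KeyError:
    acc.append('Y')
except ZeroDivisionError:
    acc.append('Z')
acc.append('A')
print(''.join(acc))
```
XYA

KeyError raised and caught, original ZeroDivisionError not re-raised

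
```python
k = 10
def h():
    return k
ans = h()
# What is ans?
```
10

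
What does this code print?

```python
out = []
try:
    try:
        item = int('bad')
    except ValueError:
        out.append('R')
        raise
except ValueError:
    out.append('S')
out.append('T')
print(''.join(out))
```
RST

raise without argument re-raises current exception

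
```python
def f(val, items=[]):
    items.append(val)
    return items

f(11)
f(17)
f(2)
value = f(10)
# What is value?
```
[11, 17, 2, 10]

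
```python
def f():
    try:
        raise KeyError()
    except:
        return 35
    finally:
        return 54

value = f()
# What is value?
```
54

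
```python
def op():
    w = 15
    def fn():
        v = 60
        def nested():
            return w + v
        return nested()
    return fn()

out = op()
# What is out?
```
75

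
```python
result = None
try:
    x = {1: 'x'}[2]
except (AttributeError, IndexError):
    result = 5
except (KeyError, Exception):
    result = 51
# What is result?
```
51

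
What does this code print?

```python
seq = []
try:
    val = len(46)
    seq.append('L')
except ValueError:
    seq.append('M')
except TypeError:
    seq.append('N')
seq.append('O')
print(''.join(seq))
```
NO

TypeError is caught by its specific handler, not ValueError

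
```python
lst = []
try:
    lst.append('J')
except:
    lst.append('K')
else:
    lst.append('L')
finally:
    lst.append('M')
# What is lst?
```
['J', 'L', 'M']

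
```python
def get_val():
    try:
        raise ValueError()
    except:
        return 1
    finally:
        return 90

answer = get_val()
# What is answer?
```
90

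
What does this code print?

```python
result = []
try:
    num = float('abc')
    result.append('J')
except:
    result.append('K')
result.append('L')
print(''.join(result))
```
KL

Exception raised in try, caught by bare except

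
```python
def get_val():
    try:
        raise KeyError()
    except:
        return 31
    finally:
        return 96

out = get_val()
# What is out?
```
96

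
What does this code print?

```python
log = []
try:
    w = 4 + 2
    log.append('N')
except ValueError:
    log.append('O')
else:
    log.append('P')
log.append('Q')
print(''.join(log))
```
NPQ

else block runs when no exception occurs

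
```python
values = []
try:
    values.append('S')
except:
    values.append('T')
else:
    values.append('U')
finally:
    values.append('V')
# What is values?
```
['S', 'U', 'V']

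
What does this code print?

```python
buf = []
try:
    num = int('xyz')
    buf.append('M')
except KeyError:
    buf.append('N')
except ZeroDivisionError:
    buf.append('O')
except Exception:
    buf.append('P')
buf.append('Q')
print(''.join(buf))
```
PQ

ValueError not specifically caught, falls to Exception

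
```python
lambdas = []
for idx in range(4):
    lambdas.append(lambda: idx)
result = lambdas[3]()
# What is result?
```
3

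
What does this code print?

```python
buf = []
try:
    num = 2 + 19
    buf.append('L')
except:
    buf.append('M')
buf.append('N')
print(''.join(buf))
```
LN

No exception, try block completes normally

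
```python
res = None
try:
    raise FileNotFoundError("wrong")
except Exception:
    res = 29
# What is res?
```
29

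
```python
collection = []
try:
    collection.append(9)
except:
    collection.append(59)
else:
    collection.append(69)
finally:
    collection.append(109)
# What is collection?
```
[9, 69, 109]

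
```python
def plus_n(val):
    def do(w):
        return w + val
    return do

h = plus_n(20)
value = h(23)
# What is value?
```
43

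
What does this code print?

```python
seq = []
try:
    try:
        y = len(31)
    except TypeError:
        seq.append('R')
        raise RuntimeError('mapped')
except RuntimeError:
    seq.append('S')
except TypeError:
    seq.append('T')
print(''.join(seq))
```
RS

New RuntimeError raised, caught by outer RuntimeError handler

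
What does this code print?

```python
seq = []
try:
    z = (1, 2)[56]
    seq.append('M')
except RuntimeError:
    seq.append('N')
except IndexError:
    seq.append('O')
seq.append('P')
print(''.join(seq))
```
OP

IndexError is caught by its specific handler, not RuntimeError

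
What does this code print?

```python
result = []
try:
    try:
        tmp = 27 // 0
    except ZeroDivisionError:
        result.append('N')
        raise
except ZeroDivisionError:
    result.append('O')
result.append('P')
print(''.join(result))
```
NOP

raise without argument re-raises current exception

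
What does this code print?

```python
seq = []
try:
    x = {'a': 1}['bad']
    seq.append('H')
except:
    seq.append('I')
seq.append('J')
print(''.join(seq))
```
IJ

Exception raised in try, caught by bare except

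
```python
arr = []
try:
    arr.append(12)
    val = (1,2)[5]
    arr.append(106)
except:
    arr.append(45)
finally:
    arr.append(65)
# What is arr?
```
[12, 45, 65]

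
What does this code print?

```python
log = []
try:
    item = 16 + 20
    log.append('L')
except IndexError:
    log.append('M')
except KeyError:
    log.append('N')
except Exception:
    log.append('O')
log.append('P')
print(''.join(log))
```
LP

No exception, try block completes normally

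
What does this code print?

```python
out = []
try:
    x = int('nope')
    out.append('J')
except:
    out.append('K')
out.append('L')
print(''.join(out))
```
KL

Exception raised in try, caught by bare except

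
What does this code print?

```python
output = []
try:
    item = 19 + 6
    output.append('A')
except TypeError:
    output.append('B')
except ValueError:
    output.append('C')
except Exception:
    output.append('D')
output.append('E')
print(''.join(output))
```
AE

No exception, try block completes normally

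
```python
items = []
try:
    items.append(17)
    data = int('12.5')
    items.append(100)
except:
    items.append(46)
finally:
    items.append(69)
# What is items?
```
[17, 46, 69]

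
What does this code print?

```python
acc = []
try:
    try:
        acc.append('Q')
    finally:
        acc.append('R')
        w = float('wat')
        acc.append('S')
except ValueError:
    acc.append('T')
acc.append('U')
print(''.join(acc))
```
QRTU

Exception in inner finally caught by outer except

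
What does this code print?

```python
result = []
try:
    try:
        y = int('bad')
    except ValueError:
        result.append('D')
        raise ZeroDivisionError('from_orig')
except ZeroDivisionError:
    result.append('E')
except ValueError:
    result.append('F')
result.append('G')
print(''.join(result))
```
DEG

ZeroDivisionError raised and caught, original ValueError not re-raised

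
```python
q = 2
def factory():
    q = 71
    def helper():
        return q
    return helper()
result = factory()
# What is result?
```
71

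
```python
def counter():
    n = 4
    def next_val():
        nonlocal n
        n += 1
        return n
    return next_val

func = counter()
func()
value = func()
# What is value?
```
6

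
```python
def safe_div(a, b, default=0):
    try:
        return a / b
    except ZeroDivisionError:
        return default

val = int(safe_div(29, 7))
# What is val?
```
4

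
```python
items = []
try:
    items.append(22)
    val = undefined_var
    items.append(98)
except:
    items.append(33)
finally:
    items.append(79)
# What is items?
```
[22, 33, 79]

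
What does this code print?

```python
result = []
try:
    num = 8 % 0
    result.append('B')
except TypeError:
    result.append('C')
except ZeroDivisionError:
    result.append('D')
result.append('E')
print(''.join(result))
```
DE

ZeroDivisionError is caught by its specific handler, not TypeError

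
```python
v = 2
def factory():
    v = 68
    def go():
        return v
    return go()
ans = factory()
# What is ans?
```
68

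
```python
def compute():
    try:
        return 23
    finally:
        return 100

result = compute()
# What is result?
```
100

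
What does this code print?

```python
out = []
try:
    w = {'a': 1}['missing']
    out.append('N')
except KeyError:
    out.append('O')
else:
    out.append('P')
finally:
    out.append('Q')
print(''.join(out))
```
OQ

Exception: except runs, else skipped, finally runs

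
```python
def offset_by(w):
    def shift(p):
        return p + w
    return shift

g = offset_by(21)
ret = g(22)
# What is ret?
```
43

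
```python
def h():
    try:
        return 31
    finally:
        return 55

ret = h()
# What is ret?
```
55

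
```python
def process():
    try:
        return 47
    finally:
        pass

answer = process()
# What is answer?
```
47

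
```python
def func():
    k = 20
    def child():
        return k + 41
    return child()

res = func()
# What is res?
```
61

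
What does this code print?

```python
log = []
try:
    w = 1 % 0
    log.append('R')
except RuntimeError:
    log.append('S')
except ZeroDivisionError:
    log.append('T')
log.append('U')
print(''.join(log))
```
TU

ZeroDivisionError is caught by its specific handler, not RuntimeError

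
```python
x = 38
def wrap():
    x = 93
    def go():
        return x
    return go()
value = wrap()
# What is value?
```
93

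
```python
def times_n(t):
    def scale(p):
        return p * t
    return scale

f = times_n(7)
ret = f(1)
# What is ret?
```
7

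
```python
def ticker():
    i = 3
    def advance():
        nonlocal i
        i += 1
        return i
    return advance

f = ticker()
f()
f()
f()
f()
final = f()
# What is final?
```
8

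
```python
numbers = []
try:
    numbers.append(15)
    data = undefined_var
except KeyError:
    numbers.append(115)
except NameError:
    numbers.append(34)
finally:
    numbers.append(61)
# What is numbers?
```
[15, 34, 61]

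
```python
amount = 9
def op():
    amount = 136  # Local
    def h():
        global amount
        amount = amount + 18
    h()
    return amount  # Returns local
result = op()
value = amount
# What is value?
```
27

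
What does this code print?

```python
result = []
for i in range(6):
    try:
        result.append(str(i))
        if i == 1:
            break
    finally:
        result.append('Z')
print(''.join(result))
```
0Z1Z

finally runs even when breaking out of loop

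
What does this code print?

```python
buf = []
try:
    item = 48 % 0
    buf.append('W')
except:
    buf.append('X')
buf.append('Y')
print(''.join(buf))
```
XY

Exception raised in try, caught by bare except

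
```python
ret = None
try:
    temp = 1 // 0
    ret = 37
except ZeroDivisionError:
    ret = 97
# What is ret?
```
97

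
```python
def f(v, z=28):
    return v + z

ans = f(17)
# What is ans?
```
45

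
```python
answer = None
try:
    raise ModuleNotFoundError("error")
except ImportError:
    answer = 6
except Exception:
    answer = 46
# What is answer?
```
6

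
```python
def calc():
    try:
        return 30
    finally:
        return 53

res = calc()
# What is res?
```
53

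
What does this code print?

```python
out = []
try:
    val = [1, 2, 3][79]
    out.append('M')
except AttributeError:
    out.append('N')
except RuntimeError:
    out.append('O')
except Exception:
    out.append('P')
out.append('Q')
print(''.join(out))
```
PQ

IndexError not specifically caught, falls to Exception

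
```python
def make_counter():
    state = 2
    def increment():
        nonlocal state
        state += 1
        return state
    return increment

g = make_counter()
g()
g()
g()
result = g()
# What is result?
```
6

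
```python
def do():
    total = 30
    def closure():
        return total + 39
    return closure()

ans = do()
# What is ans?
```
69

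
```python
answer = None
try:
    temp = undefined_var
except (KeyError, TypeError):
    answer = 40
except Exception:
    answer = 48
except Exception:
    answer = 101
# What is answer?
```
48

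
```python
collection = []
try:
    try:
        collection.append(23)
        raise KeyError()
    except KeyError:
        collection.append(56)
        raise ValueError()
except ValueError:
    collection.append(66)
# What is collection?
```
[23, 56, 66]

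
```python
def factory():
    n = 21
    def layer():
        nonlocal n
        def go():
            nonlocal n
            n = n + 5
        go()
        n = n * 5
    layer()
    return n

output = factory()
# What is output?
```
130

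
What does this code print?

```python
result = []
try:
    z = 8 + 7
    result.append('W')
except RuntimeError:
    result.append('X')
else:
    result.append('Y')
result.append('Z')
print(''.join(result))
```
WYZ

else block runs when no exception occurs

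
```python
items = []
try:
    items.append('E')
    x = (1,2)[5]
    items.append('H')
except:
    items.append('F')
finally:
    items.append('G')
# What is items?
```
['E', 'F', 'G']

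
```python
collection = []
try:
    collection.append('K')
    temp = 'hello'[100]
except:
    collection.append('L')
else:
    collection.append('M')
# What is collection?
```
['K', 'L']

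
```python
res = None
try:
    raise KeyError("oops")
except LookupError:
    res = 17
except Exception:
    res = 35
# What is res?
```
17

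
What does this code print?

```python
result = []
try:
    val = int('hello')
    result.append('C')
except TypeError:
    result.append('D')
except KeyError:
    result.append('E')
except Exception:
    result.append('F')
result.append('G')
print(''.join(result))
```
FG

ValueError not specifically caught, falls to Exception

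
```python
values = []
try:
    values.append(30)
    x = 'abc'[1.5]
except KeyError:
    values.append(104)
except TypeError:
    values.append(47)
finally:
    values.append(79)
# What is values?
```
[30, 47, 79]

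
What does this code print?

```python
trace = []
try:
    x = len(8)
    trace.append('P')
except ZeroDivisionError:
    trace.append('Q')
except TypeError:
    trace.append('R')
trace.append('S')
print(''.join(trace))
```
RS

TypeError is caught by its specific handler, not ZeroDivisionError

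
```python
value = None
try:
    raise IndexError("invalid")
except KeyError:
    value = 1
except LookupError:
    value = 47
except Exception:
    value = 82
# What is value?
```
47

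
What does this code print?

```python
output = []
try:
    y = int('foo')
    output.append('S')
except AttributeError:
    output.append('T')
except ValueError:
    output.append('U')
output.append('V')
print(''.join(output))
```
UV

ValueError is caught by its specific handler, not AttributeError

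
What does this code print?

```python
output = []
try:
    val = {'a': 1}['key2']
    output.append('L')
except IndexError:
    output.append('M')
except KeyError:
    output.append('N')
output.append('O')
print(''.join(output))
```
NO

KeyError is caught by its specific handler, not IndexError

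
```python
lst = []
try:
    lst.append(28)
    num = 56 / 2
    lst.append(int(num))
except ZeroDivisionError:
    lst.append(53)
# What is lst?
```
[28, 28]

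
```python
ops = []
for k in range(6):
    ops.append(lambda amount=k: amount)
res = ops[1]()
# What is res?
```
1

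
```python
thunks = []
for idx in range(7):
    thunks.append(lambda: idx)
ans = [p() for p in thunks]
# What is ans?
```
[6, 6, 6, 6, 6, 6, 6]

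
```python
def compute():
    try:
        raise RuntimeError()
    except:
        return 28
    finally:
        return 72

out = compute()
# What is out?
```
72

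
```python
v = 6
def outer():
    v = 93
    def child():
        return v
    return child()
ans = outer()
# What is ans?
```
93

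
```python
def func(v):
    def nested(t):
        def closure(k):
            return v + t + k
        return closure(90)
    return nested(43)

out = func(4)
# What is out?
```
137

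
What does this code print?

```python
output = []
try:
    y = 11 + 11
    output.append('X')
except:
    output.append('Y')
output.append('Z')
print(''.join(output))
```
XZ

No exception, try block completes normally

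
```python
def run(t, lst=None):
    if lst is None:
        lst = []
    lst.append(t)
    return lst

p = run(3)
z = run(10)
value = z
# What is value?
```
[10]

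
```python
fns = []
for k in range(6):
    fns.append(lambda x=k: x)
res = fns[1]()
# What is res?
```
1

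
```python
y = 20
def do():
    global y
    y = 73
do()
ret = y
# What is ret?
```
73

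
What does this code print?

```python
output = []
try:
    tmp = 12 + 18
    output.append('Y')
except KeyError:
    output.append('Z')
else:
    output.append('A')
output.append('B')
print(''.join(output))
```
YAB

else block runs when no exception occurs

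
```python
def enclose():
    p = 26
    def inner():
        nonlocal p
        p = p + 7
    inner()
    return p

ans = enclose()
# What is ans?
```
33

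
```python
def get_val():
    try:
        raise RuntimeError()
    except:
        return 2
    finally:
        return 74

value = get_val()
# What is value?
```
74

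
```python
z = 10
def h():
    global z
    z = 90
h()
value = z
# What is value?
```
90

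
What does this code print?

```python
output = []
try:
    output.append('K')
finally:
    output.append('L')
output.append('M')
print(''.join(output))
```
KLM

try/finally without except, no exception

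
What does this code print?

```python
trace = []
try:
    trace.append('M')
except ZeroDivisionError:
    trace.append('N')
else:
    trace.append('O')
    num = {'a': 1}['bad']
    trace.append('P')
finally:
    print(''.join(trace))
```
MO

Try succeeds, else appends 'O', KeyError in else is uncaught, finally prints before exception propagates ('P' never appended)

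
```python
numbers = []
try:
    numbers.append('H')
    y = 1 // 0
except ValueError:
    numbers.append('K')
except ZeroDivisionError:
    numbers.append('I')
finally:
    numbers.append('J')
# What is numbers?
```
['H', 'I', 'J']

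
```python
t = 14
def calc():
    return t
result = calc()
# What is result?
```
14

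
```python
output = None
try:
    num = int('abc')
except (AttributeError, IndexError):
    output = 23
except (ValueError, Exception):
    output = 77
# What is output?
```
77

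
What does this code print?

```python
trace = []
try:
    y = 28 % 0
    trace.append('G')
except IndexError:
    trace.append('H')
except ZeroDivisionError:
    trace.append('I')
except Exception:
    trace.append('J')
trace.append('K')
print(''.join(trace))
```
IK

ZeroDivisionError matches before generic Exception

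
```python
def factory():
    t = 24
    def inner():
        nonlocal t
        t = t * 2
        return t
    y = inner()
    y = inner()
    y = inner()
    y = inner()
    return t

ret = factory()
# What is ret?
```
384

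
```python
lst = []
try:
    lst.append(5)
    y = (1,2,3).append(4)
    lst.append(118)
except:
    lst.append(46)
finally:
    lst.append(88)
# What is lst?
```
[5, 46, 88]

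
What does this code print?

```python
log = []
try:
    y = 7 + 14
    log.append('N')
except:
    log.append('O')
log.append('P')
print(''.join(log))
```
NP

No exception, try block completes normally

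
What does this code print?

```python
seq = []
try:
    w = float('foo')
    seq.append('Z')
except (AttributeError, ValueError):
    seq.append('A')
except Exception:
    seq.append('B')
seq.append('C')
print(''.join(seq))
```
AC

ValueError matches tuple containing it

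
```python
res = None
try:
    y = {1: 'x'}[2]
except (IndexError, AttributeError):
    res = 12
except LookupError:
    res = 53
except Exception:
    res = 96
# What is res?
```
53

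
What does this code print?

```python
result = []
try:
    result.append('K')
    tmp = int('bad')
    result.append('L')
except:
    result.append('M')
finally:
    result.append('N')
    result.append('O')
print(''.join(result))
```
KMNO

Code before exception runs, then except, then all of finally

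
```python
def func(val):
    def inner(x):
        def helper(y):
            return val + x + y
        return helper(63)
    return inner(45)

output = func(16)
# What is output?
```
124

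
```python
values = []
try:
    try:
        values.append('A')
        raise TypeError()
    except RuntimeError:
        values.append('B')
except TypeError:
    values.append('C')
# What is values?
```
['A', 'C']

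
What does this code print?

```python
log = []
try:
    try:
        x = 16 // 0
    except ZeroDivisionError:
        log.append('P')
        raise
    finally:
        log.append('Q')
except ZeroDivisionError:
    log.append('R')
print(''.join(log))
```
PQR

finally runs before re-raised exception propagates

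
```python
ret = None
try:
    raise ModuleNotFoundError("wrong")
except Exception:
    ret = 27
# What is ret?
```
27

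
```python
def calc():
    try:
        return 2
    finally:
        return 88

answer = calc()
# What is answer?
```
88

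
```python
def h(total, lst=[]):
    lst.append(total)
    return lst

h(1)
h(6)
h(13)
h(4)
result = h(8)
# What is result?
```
[1, 6, 13, 4, 8]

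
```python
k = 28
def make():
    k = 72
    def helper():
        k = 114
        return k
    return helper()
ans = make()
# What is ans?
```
114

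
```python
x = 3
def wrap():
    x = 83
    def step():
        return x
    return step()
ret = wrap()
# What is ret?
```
83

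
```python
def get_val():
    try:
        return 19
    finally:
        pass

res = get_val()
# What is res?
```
19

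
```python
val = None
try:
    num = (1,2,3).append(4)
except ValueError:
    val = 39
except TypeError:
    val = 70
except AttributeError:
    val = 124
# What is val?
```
124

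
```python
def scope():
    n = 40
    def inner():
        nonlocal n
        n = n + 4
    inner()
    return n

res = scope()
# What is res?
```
44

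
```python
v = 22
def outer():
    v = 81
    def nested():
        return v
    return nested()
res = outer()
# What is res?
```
81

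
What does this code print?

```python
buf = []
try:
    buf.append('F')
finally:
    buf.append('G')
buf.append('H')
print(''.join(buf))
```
FGH

try/finally without except, no exception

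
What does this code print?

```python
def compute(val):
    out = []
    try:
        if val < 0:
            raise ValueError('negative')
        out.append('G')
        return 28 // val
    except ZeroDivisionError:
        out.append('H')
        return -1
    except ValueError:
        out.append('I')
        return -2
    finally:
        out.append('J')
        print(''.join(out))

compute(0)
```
GHJ

val=0 causes ZeroDivisionError, caught, finally prints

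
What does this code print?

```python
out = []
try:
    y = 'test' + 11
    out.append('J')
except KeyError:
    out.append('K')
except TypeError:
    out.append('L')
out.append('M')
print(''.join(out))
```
LM

TypeError is caught by its specific handler, not KeyError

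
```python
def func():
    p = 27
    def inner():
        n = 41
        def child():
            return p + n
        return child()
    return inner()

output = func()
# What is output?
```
68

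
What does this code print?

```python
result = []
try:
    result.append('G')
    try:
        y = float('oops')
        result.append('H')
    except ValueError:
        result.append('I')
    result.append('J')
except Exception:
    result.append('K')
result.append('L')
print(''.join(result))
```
GIJL

Inner exception caught by inner handler, outer continues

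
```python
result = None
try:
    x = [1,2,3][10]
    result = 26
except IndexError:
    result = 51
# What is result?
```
51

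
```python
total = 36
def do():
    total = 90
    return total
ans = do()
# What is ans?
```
90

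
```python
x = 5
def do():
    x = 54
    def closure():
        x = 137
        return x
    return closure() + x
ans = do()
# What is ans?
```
191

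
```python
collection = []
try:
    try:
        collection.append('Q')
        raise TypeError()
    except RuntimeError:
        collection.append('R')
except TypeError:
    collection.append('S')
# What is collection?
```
['Q', 'S']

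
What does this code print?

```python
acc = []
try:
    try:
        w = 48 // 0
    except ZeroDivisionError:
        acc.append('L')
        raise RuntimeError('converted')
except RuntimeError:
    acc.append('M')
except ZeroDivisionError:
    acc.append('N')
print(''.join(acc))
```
LM

New RuntimeError raised, caught by outer RuntimeError handler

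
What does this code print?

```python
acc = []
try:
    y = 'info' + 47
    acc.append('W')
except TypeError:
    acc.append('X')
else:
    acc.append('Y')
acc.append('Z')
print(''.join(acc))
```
XZ

else block skipped when exception is caught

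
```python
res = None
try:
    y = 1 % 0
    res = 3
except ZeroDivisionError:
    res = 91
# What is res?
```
91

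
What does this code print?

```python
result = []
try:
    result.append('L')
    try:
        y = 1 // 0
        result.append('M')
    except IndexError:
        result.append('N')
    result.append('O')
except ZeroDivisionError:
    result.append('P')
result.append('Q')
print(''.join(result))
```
LPQ

Inner handler doesn't match, propagates to outer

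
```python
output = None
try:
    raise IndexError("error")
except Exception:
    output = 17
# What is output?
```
17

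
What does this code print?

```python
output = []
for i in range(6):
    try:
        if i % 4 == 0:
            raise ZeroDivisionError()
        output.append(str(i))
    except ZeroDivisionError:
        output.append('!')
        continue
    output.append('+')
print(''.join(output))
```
!1+2+3+!5+

continue in except skips rest of loop body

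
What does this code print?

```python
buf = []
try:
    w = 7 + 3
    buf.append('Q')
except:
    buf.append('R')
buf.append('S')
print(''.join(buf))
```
QS

No exception, try block completes normally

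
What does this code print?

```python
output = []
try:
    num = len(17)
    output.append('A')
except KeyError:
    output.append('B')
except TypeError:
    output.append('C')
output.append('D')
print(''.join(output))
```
CD

TypeError is caught by its specific handler, not KeyError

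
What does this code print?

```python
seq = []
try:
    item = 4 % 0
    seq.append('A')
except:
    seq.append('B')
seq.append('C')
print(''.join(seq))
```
BC

Exception raised in try, caught by bare except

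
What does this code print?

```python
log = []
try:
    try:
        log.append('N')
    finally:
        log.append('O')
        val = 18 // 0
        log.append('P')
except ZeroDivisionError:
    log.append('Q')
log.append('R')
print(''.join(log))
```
NOQR

Exception in inner finally caught by outer except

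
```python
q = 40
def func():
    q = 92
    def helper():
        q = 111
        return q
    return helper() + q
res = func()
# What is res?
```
203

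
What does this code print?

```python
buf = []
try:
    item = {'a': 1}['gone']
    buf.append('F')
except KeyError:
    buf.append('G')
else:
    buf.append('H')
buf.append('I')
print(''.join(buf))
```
GI

else block skipped when exception is caught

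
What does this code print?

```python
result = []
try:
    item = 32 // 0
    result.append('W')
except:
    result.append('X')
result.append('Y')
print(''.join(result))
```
XY

Exception raised in try, caught by bare except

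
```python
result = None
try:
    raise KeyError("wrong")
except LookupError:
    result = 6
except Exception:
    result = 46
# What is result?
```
6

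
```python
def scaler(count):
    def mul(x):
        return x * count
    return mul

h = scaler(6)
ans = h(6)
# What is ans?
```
36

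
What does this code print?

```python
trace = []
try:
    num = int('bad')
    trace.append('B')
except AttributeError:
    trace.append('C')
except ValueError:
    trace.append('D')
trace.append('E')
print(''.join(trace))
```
DE

ValueError is caught by its specific handler, not AttributeError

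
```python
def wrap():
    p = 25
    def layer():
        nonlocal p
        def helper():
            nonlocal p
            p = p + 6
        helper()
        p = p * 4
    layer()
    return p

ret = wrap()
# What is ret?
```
124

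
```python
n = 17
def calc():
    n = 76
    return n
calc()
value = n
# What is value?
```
17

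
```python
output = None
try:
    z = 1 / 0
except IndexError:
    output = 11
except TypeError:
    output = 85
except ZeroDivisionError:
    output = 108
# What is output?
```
108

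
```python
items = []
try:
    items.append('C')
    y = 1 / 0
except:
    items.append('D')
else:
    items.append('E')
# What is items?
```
['C', 'D']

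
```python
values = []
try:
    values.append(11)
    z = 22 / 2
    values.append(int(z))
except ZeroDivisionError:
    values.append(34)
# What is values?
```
[11, 11]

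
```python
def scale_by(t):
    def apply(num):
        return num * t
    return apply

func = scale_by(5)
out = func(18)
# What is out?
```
90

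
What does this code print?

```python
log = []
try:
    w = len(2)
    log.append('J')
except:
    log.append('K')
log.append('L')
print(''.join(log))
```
KL

Exception raised in try, caught by bare except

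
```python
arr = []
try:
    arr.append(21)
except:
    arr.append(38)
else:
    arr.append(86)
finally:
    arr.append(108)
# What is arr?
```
[21, 86, 108]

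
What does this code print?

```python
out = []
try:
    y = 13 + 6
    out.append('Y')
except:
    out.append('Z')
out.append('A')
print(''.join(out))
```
YA

No exception, try block completes normally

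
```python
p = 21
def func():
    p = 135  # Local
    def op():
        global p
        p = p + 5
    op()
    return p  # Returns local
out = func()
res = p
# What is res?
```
26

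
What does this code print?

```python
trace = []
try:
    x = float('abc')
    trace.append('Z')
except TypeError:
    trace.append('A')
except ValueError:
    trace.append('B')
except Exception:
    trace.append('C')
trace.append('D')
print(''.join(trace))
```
BD

ValueError matches before generic Exception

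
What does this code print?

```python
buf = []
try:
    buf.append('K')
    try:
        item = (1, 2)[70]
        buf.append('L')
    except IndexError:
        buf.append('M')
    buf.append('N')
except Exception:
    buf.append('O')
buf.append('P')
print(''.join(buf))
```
KMNP

Inner exception caught by inner handler, outer continues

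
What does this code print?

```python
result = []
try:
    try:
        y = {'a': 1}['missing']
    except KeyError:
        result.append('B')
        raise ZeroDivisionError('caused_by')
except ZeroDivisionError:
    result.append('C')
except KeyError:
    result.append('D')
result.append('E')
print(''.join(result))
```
BCE

ZeroDivisionError raised and caught, original KeyError not re-raised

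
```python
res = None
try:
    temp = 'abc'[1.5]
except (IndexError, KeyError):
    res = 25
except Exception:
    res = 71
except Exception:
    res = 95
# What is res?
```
71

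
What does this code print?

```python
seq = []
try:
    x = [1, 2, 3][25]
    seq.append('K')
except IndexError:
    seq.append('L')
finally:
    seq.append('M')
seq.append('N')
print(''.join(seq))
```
LMN

finally always runs, even after exception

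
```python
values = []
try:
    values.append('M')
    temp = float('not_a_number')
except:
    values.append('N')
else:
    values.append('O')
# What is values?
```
['M', 'N']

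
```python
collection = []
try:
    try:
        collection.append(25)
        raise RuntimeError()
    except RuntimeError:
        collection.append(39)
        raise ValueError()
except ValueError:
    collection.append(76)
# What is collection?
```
[25, 39, 76]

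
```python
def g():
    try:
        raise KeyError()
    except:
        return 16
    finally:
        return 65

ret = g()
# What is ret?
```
65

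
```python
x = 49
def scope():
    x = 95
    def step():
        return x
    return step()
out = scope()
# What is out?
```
95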